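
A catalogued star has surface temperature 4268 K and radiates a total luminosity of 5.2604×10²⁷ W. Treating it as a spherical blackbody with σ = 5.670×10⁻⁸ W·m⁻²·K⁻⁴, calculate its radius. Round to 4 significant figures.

R ≈ 4.717×10⁹ m

L = 4πR²σT⁴ ⇒ R = √(L/(4πσT⁴)).
σT⁴ = 1.88140×10⁷ W/m², so R = √(5.2604×10²⁷/(4π×1.88140×10⁷)) = 4.717×10⁹ m.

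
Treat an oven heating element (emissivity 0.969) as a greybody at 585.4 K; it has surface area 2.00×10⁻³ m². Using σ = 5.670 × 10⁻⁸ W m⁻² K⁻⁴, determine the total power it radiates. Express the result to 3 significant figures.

P ≈ 12.9 W

Area A = 2.00×10⁻³ m².
P = εσAT⁴ = 0.969 × 5.670×10⁻⁸ × 2.00×10⁻³ × (585.4)⁴ = 12.9 W.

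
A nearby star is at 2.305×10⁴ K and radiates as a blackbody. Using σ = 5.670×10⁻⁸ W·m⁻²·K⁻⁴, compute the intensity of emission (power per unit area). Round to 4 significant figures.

I ≈ 1.601×10¹⁰ W/m²

Stefan–Boltzmann: I = σT⁴ = 5.670×10⁻⁸ × (2.305×10⁴)⁴ = 1.601×10¹⁰ W/m².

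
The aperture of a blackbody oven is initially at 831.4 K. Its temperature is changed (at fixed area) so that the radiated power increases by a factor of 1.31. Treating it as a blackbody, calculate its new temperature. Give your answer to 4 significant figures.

T₂ ≈ 889.5 K

P ∝ T⁴, so T₂/T₁ = (P₂/P₁)^(1/4) = (1.31)^(1/4) = 1.06984.
T₂ = 831.4 × 1.06984 = 889.5 K.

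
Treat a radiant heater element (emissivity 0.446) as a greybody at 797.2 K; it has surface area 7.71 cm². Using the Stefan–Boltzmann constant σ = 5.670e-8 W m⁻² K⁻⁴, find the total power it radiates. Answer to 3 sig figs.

P ≈ 7.87 W

Area A = 7.71 cm² = 7.71×10⁻⁴ m².
P = εσAT⁴ = 0.446 × 5.670×10⁻⁸ × 7.71×10⁻⁴ × (797.2)⁴ = 7.87 W.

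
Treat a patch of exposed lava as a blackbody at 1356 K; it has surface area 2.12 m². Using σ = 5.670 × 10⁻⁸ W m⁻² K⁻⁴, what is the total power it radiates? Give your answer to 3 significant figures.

Area A = 2.12 m².
P = σAT⁴ = 5.670×10⁻⁸ × 2.12 × (1356)⁴ = 4.06×10⁵ W.

P ≈ 4.06×10⁵ W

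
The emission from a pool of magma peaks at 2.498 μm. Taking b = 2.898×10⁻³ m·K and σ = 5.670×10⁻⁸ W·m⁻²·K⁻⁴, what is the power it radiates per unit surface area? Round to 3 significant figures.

Wien's law: T = b/λ_max = 2.898×10⁻³/2.498×10⁻⁶ = 1160.13 K.
Then I = σT⁴ = 5.670×10⁻⁸×(1160.13)⁴ = 1.03×10⁵ W/m².

I ≈ 1.03×10⁵ W/m²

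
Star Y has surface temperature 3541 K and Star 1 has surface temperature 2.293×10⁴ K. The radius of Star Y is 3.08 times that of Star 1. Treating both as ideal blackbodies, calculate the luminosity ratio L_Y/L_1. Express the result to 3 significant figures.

L_Y/L_1 ≈ 5.39×10⁻³

L ∝ R²T⁴, so L_Y/L_1 = (R_Y/R_1)²(T_Y/T_1)⁴ = (3.08)² × (3541/2.293×10⁴)⁴ = 9.4864 × 5.68706×10⁻⁴ = 5.39×10⁻³.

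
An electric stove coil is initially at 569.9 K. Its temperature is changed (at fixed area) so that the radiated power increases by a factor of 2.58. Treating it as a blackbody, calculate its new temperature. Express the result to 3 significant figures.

P ∝ T⁴, so T₂/T₁ = (P₂/P₁)^(1/4) = (2.58)^(1/4) = 1.26737.
T₂ = 569.9 × 1.26737 = 722 K.

T₂ ≈ 722 K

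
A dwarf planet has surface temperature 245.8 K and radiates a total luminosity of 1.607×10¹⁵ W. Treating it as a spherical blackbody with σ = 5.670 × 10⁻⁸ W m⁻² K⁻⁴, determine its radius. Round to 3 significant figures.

L = 4πR²σT⁴ ⇒ R = √(L/(4πσT⁴)).
σT⁴ = 206.972 W/m², so R = √(1.607×10¹⁵/(4π×206.972)) = 7.86×10⁵ m.

R ≈ 7.86×10⁵ m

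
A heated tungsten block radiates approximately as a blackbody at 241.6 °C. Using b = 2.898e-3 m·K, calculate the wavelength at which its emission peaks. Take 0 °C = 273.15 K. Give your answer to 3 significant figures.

T = 241.6 °C + 273.15 = 514.75 K.
Wien's displacement law: λ_max = b/T = (2.898×10⁻³ m·K)/(514.75 K) = 5.630×10⁻⁶ m.
That is 5.63 μm, in the infrared range.

λ_max ≈ 5.63 μm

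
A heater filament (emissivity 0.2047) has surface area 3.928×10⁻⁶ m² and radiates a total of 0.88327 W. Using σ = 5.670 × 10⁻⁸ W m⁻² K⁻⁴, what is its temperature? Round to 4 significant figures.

T ≈ 2098 K

Area A = 3.928×10⁻⁶ m².
P = εσAT⁴ ⇒ T = (P/(εσA))^(1/4) = (0.88327/(0.2047×5.670×10⁻⁸×3.928×10⁻⁶))^(1/4) = 2098 K.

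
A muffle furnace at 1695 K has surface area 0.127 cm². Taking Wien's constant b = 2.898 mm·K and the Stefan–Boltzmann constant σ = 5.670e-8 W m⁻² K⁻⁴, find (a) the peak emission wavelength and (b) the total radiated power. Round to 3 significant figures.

(a) λ_max = b/T = 2.898×10⁻³/1695 = 1.710×10⁻⁶ m = 1.71×10³ nm.
Area A = 0.127 cm² = 1.27×10⁻⁵ m².
(b) P = σAT⁴ = 5.670×10⁻⁸×1.27×10⁻⁵×(1695)⁴ = 5.94 W.

λ_max ≈ 1.71×10³ nm; P ≈ 5.94 W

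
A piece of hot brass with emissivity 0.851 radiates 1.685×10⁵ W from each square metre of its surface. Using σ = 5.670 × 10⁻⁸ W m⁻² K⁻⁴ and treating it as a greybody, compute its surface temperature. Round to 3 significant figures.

T ≈ 1.37×10³ K

I = εσT⁴, so T = (I/εσ)^(1/4) = (1.685×10⁵/(0.851×5.670×10⁻⁸))^(1/4) = 1.37×10³ K.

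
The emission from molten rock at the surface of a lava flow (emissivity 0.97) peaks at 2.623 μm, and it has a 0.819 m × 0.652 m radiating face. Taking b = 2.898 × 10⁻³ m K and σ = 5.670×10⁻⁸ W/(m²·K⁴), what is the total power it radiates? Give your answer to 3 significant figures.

P ≈ 4.38×10⁴ W

Wien's law: T = b/λ_max = 2.898×10⁻³/2.623×10⁻⁶ = 1104.84 K.
Area A = 0.819 × 0.652 = 0.533988 m².
Then P = εσAT⁴ = 0.97×5.670×10⁻⁸×0.533988×(1104.84)⁴ = 4.38×10⁴ W.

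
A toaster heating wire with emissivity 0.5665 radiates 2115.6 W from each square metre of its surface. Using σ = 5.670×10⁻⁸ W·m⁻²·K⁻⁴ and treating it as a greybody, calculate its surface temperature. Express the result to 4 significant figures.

T ≈ 506.6 K

I = εσT⁴, so T = (I/εσ)^(1/4) = (2115.6/(0.5665×5.670×10⁻⁸))^(1/4) = 506.6 K.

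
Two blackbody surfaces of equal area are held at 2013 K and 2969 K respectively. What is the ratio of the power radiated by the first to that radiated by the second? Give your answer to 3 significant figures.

With equal areas, P₁/P₂ = (T₁/T₂)⁴ = (2013/2969)⁴ = 0.211.

P₁/P₂ ≈ 0.211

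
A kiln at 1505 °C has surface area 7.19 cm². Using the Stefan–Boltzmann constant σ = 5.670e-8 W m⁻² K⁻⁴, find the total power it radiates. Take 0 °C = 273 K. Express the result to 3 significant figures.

T = 1505 °C + 273 = 1778 K.
Area A = 7.19 cm² = 7.19×10⁻⁴ m².
P = σAT⁴ = 5.670×10⁻⁸ × 7.19×10⁻⁴ × (1778)⁴ = 407 W.

P ≈ 407 W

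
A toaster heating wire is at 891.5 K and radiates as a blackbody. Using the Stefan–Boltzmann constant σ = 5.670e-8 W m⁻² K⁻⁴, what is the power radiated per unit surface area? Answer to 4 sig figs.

I ≈ 3.582×10⁴ W/m²

Stefan–Boltzmann: I = σT⁴ = 5.670×10⁻⁸ × (891.5)⁴ = 3.582×10⁴ W/m².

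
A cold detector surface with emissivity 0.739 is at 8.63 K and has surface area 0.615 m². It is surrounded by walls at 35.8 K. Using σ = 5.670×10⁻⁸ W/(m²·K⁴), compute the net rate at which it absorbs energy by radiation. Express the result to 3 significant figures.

Net gain ≈ 0.0422 W

Area A = 0.615 m².
Net radiated power P_net = εσA(T⁴ − T₀⁴) = 0.739×5.670×10⁻⁸×0.615×(8.63⁴ − 35.8⁴).
T⁴ − T₀⁴ = 5546.81 − 1.64260×10⁶ = -1.63705×10⁶ K⁴, so P_net = -0.0422 W — negative, meaning a net gain of 0.0422 W.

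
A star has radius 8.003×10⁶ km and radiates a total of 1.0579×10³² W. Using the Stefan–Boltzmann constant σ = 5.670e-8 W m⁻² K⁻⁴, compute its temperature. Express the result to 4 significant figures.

T ≈ 3.902×10⁴ K

Surface area A = 4πR² = 4π(8.003×10⁹ m)² = 8.04851×10²⁰ m².
P = σAT⁴ ⇒ T = (P/(σA))^(1/4) = (1.0579×10³²/(5.670×10⁻⁸×8.04851×10²⁰))^(1/4) = 3.902×10⁴ K.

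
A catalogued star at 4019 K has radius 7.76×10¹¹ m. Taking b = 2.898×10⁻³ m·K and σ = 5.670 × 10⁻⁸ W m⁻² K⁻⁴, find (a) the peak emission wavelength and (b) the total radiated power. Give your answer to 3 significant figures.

λ_max ≈ 0.721 μm; P ≈ 1.12×10³² W

(a) λ_max = b/T = 2.898×10⁻³/4019 = 7.211×10⁻⁷ m = 0.721 μm.
Surface area A = 4πR² = 4π(7.76×10¹¹ m)² = 7.56717×10²⁴ m².
(b) P = σAT⁴ = 5.670×10⁻⁸×7.56717×10²⁴×(4019)⁴ = 1.12×10³² W.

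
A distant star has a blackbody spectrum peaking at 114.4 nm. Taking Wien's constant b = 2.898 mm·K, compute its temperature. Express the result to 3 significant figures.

T ≈ 2.53×10⁴ K

Wien's law gives T = b/λ_max = (2.898×10⁻³ m·K)/(1.144×10⁻⁷ m) = 2.53×10⁴ K.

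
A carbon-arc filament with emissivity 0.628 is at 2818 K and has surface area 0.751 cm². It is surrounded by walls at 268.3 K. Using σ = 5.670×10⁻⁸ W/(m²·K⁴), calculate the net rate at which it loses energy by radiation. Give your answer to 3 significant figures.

Area A = 0.751 cm² = 7.51×10⁻⁵ m².
Net radiated power P_net = εσA(T⁴ − T₀⁴) = 0.628×5.670×10⁻⁸×7.51×10⁻⁵×(2818⁴ − 268.3⁴).
T⁴ − T₀⁴ = 6.30615×10¹³ − 5.18182×10⁹ = 6.30563×10¹³ K⁴, so P_net = 169 W.

Net loss ≈ 169 W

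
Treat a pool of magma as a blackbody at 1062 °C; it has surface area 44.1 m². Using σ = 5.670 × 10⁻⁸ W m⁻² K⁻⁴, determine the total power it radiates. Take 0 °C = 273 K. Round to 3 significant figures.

T = 1062 °C + 273 = 1335 K.
Area A = 44.1 m².
P = σAT⁴ = 5.670×10⁻⁸ × 44.1 × (1335)⁴ = 7.94×10⁶ W.

P ≈ 7.94×10⁶ W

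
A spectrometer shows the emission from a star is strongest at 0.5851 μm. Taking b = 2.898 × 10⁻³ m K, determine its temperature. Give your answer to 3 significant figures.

Wien's law gives T = b/λ_max = (2.898×10⁻³ m·K)/(5.851×10⁻⁷ m) = 4.95×10³ K.

T ≈ 4.95×10³ K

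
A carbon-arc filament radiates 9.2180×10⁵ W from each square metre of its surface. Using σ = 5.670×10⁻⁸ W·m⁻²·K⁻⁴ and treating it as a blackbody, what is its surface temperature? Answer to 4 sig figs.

T ≈ 2008 K

I = σT⁴, so T = (I/σ)^(1/4) = (9.2180×10⁵/(5.670×10⁻⁸))^(1/4) = 2008 K.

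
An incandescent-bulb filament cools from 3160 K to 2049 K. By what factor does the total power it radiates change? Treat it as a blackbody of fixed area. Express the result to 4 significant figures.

P₂/P₁ ≈ 0.1768

P ∝ T⁴, so P₂/P₁ = (T₂/T₁)⁴ = (2049/3160)⁴ = (0.648418)⁴ = 0.1768.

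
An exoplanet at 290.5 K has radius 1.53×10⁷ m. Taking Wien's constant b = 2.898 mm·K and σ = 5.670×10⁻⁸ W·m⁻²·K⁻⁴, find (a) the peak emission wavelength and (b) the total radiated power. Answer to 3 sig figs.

(a) λ_max = b/T = 2.898×10⁻³/290.5 = 9.976×10⁻⁶ m = 9.98 μm.
Surface area A = 4πR² = 4π(1.53×10⁷ m)² = 2.94166×10¹⁵ m².
(b) P = σAT⁴ = 5.670×10⁻⁸×2.94166×10¹⁵×(290.5)⁴ = 1.19×10¹⁸ W.

λ_max ≈ 9.98 μm; P ≈ 1.19×10¹⁸ W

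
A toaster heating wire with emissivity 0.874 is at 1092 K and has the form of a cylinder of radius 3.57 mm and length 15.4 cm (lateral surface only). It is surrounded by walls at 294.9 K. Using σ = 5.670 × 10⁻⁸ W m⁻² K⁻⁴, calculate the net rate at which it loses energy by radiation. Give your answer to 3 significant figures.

Net loss ≈ 242 W

Lateral area A = 2πrL = 2π×3.57×10⁻³×0.154 = 3.45437×10⁻³ m².
Net radiated power P_net = εσA(T⁴ − T₀⁴) = 0.874×5.670×10⁻⁸×3.45437×10⁻³×(1092⁴ − 294.9⁴).
T⁴ − T₀⁴ = 1.42197×10¹² − 7.56309×10⁹ = 1.41441×10¹² K⁴, so P_net = 242 W.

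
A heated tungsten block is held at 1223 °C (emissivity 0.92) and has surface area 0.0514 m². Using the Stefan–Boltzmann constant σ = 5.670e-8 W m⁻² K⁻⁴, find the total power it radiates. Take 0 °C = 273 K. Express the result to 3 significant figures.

P ≈ 1.34×10⁴ W

T = 1223 °C + 273 = 1496 K.
Area A = 0.0514 m².
P = εσAT⁴ = 0.92 × 5.670×10⁻⁸ × 0.0514 × (1496)⁴ = 1.34×10⁴ W.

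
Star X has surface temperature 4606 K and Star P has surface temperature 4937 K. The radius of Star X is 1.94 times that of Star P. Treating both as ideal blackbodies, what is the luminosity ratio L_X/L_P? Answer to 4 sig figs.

L ∝ R²T⁴, so L_X/L_P = (R_X/R_P)²(T_X/T_P)⁴ = (1.94)² × (4606/4937)⁴ = 3.7636 × 0.757606 = 2.851.

L_X/L_P ≈ 2.851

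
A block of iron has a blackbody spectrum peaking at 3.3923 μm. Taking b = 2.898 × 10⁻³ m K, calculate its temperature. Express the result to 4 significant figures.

T ≈ 854.3 K

Wien's law gives T = b/λ_max = (2.898×10⁻³ m·K)/(3.3923×10⁻⁶ m) = 854.3 K.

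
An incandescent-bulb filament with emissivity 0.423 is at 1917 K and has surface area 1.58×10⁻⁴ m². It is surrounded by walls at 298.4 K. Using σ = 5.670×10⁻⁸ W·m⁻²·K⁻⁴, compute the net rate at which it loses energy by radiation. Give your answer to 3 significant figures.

Area A = 1.58×10⁻⁴ m².
Net radiated power P_net = εσA(T⁴ − T₀⁴) = 0.423×5.670×10⁻⁸×1.58×10⁻⁴×(1917⁴ − 298.4⁴).
T⁴ − T₀⁴ = 1.35048×10¹³ − 7.92858×10⁹ = 1.34969×10¹³ K⁴, so P_net = 51.1 W.

Net loss ≈ 51.1 W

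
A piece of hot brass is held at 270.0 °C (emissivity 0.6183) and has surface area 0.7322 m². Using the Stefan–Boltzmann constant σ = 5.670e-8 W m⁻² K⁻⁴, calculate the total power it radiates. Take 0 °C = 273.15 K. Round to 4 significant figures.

T = 270.0 °C + 273.15 = 543.15 K.
Area A = 0.7322 m².
P = εσAT⁴ = 0.6183 × 5.670×10⁻⁸ × 0.7322 × (543.15)⁴ = 2234 W.

P ≈ 2234 W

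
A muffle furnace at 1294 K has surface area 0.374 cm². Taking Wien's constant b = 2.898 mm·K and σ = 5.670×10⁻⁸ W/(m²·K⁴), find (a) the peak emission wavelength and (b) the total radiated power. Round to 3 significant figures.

(a) λ_max = b/T = 2.898×10⁻³/1294 = 2.240×10⁻⁶ m = 2.24 μm.
Area A = 0.374 cm² = 3.74×10⁻⁵ m².
(b) P = σAT⁴ = 5.670×10⁻⁸×3.74×10⁻⁵×(1294)⁴ = 5.95 W.

λ_max ≈ 2.24 μm; P ≈ 5.95 W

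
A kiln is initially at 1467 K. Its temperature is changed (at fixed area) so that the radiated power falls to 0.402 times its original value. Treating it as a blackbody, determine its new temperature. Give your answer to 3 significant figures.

T₂ ≈ 1.17×10³ K

P ∝ T⁴, so T₂/T₁ = (P₂/P₁)^(1/4) = (0.402)^(1/4) = 0.796263.
T₂ = 1467 × 0.796263 = 1.17×10³ K.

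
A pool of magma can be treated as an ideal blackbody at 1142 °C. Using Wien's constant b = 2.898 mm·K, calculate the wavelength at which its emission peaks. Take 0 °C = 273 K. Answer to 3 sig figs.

T = 1142 °C + 273 = 1415 K.
Wien's displacement law: λ_max = b/T = (2.898×10⁻³ m·K)/(1415 K) = 2.048×10⁻⁶ m.
That is 2.05×10³ nm, in the infrared range.

λ_max ≈ 2.05×10³ nm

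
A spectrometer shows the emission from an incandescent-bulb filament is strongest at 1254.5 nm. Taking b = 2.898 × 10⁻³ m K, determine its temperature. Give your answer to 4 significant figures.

Wien's law gives T = b/λ_max = (2.898×10⁻³ m·K)/(1.2545×10⁻⁶ m) = 2310 K.

T ≈ 2310 K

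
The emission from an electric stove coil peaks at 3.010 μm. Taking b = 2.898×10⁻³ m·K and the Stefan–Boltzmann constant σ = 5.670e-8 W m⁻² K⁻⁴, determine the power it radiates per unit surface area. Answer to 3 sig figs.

I ≈ 4.87×10⁴ W/m²

Wien's law: T = b/λ_max = 2.898×10⁻³/3.010×10⁻⁶ = 962.791 K.
Then I = σT⁴ = 5.670×10⁻⁸×(962.791)⁴ = 4.87×10⁴ W/m².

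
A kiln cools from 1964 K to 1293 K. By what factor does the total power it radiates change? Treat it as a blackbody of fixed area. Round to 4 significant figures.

P₂/P₁ ≈ 0.1879

P ∝ T⁴, so P₂/P₁ = (T₂/T₁)⁴ = (1293/1964)⁴ = (0.658350)⁴ = 0.1879.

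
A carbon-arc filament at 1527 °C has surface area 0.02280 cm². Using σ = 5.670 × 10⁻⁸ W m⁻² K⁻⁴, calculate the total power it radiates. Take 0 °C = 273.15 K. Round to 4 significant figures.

P ≈ 1.358 W

T = 1527 °C + 273.15 = 1800.15 K.
Area A = 0.02280 cm² = 2.280×10⁻⁶ m².
P = σAT⁴ = 5.670×10⁻⁸ × 2.280×10⁻⁶ × (1800.15)⁴ = 1.358 W.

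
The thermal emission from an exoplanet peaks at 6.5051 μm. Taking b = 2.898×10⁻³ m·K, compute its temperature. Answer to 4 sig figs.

Wien's law gives T = b/λ_max = (2.898×10⁻³ m·K)/(6.5051×10⁻⁶ m) = 445.5 K.

T ≈ 445.5 K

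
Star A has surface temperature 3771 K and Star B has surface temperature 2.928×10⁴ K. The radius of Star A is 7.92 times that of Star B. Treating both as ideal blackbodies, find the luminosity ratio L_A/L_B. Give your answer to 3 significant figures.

L_A/L_B ≈ 0.0173

L ∝ R²T⁴, so L_A/L_B = (R_A/R_B)²(T_A/T_B)⁴ = (7.92)² × (3771/2.928×10⁴)⁴ = 62.7264 × 2.75132×10⁻⁴ = 0.0173.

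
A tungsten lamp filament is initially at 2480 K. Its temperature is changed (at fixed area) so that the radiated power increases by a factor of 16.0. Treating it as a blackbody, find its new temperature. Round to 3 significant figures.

T₂ ≈ 4.96×10³ K

P ∝ T⁴, so T₂/T₁ = (P₂/P₁)^(1/4) = (16.0)^(1/4) = 2.00000.
T₂ = 2480 × 2.00000 = 4.96×10³ K.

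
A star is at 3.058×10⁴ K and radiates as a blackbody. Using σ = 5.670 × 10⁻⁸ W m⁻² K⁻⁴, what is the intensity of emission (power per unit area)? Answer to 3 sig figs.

I ≈ 4.96×10¹⁰ W/m²

Stefan–Boltzmann: I = σT⁴ = 5.670×10⁻⁸ × (3.058×10⁴)⁴ = 4.96×10¹⁰ W/m².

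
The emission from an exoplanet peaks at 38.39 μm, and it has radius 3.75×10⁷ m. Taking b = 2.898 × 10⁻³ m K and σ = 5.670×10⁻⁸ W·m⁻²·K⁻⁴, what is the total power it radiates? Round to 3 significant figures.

P ≈ 3.25×10¹⁶ W

Wien's law: T = b/λ_max = 2.898×10⁻³/3.839×10⁻⁵ = 75.4884 K.
Surface area A = 4πR² = 4π(3.75×10⁷ m)² = 1.76715×10¹⁶ m².
Then P = σAT⁴ = 5.670×10⁻⁸×1.76715×10¹⁶×(75.4884)⁴ = 3.25×10¹⁶ W.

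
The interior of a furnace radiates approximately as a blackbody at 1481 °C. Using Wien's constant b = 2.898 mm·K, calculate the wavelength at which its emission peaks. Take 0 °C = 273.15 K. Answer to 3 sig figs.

T = 1481 °C + 273.15 = 1754.15 K.
Wien's displacement law: λ_max = b/T = (2.898×10⁻³ m·K)/(1754.15 K) = 1.652×10⁻⁶ m.
That is 1.65×10³ nm, in the infrared range.

λ_max ≈ 1.65×10³ nm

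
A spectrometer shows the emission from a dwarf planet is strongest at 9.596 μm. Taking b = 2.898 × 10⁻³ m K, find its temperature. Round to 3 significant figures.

T ≈ 302 K

Wien's law gives T = b/λ_max = (2.898×10⁻³ m·K)/(9.596×10⁻⁶ m) = 302 K.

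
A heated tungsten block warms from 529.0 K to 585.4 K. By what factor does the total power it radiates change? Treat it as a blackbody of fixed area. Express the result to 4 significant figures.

P₂/P₁ ≈ 1.500

P ∝ T⁴, so P₂/P₁ = (T₂/T₁)⁴ = (585.4/529.0)⁴ = (1.10662)⁴ = 1.500.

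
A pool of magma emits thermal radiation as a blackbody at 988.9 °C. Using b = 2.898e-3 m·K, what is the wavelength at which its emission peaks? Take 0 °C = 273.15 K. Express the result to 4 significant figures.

λ_max ≈ 2.296 μm

T = 988.9 °C + 273.15 = 1262.05 K.
Wien's displacement law: λ_max = b/T = (2.898×10⁻³ m·K)/(1262.05 K) = 2.2963×10⁻⁶ m.
That is 2.296 μm, in the infrared range.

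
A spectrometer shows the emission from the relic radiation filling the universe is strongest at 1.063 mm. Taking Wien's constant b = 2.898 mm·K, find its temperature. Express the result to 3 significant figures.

T ≈ 2.73 K

Wien's law gives T = b/λ_max = (2.898×10⁻³ m·K)/(1.063×10⁻³ m) = 2.73 K.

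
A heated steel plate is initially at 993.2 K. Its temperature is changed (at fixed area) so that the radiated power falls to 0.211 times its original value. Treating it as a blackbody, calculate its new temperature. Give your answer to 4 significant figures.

T₂ ≈ 673.1 K

P ∝ T⁴, so T₂/T₁ = (P₂/P₁)^(1/4) = (0.211)^(1/4) = 0.677752.
T₂ = 993.2 × 0.677752 = 673.1 K.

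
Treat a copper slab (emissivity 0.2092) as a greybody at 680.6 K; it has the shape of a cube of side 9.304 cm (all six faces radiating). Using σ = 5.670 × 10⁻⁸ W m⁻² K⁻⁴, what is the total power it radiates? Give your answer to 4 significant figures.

P ≈ 132.2 W

Area A = 6s² = 6×(0.09304 m)² = 0.0519386 m².
P = εσAT⁴ = 0.2092 × 5.670×10⁻⁸ × 0.0519386 × (680.6)⁴ = 132.2 W.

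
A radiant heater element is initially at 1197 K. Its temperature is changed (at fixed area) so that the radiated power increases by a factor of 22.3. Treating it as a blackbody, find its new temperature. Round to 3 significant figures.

T₂ ≈ 2.60×10³ K

P ∝ T⁴, so T₂/T₁ = (P₂/P₁)^(1/4) = (22.3)^(1/4) = 2.17308.
T₂ = 1197 × 2.17308 = 2.60×10³ K.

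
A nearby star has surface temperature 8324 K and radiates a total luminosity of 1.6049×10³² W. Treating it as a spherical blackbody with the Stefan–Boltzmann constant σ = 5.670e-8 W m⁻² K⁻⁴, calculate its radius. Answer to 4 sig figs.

L = 4πR²σT⁴ ⇒ R = √(L/(4πσT⁴)).
σT⁴ = 2.72215×10⁸ W/m², so R = √(1.6049×10³²/(4π×2.72215×10⁸)) = 2.166×10¹¹ m.

R ≈ 2.166×10¹¹ m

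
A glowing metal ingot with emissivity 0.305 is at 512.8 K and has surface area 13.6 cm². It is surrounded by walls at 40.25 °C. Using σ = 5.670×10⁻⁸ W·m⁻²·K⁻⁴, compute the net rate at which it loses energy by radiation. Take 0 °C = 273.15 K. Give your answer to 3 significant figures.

Net loss ≈ 1.40 W

Surroundings: T = 40.25 °C + 273.15 = 313.40 K.
Area A = 13.6 cm² = 1.36×10⁻³ m².
Net radiated power P_net = εσA(T⁴ − T₀⁴) = 0.305×5.670×10⁻⁸×1.36×10⁻³×(512.8⁴ − 313.40⁴).
T⁴ − T₀⁴ = 6.91500×10¹⁰ − 9.64708×10⁹ = 5.95029×10¹⁰ K⁴, so P_net = 1.40 W.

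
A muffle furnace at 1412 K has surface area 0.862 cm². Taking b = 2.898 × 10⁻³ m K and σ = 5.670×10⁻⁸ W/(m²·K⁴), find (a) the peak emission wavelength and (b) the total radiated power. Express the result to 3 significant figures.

(a) λ_max = b/T = 2.898×10⁻³/1412 = 2.052×10⁻⁶ m = 2.05×10³ nm.
Area A = 0.862 cm² = 8.62×10⁻⁵ m².
(b) P = σAT⁴ = 5.670×10⁻⁸×8.62×10⁻⁵×(1412)⁴ = 19.4 W.

λ_max ≈ 2.05×10³ nm; P ≈ 19.4 W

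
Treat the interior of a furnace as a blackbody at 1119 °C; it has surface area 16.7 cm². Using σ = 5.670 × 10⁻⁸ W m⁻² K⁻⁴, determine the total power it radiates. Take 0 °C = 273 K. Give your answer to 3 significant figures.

T = 1119 °C + 273 = 1392 K.
Area A = 16.7 cm² = 1.67×10⁻³ m².
P = σAT⁴ = 5.670×10⁻⁸ × 1.67×10⁻³ × (1392)⁴ = 356 W.

P ≈ 356 W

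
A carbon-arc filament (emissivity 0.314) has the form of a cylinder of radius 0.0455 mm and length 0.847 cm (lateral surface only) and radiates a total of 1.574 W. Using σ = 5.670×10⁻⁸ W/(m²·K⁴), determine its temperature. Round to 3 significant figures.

T ≈ 2.46×10³ K

Lateral area A = 2πrL = 2π×4.55×10⁻⁵×8.47×10⁻³ = 2.42145×10⁻⁶ m².
P = εσAT⁴ ⇒ T = (P/(εσA))^(1/4) = (1.574/(0.314×5.670×10⁻⁸×2.42145×10⁻⁶))^(1/4) = 2.46×10³ K.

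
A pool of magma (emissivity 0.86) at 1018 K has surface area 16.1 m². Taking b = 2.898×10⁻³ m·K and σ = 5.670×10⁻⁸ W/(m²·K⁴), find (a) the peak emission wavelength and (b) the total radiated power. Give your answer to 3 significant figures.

(a) λ_max = b/T = 2.898×10⁻³/1018 = 2.847×10⁻⁶ m = 2.85×10³ nm.
Area A = 16.1 m².
(b) P = εσAT⁴ = 0.86×5.670×10⁻⁸×16.1×(1018)⁴ = 8.43×10⁵ W.

λ_max ≈ 2.85×10³ nm; P ≈ 8.43×10⁵ W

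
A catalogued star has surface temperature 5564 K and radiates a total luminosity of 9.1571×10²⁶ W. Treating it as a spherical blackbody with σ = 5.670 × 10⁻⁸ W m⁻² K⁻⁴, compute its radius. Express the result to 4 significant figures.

L = 4πR²σT⁴ ⇒ R = √(L/(4πσT⁴)).
σT⁴ = 5.43415×10⁷ W/m², so R = √(9.1571×10²⁶/(4π×5.43415×10⁷)) = 1.158×10⁹ m.

R ≈ 1.158×10⁹ m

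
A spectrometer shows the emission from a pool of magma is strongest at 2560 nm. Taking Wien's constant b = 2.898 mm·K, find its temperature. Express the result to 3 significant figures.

Wien's law gives T = b/λ_max = (2.898×10⁻³ m·K)/(2.560×10⁻⁶ m) = 1.13×10³ K.

T ≈ 1.13×10³ K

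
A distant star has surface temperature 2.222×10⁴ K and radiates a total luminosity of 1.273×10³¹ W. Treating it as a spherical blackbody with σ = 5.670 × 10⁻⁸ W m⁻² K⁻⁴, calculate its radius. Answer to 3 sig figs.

L = 4πR²σT⁴ ⇒ R = √(L/(4πσT⁴)).
σT⁴ = 1.38216×10¹⁰ W/m², so R = √(1.273×10³¹/(4π×1.38216×10¹⁰)) = 8.56×10⁹ m.

R ≈ 8.56×10⁹ m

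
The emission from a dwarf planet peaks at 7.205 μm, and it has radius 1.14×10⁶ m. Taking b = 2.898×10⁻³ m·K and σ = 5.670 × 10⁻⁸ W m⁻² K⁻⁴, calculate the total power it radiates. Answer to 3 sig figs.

Wien's law: T = b/λ_max = 2.898×10⁻³/7.205×10⁻⁶ = 402.221 K.
Surface area A = 4πR² = 4π(1.14×10⁶ m)² = 1.63313×10¹³ m².
Then P = σAT⁴ = 5.670×10⁻⁸×1.63313×10¹³×(402.221)⁴ = 2.42×10¹⁶ W.

P ≈ 2.42×10¹⁶ W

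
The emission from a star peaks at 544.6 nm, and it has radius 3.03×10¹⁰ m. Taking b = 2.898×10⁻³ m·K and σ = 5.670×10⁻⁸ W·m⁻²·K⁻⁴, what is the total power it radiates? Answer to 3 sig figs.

Wien's law: T = b/λ_max = 2.898×10⁻³/5.446×10⁻⁷ = 5321.34 K.
Surface area A = 4πR² = 4π(3.03×10¹⁰ m)² = 1.15371×10²² m².
Then P = σAT⁴ = 5.670×10⁻⁸×1.15371×10²²×(5321.34)⁴ = 5.25×10²⁹ W.

P ≈ 5.25×10²⁹ W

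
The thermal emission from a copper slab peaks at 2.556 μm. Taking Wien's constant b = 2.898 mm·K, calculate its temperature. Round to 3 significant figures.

T ≈ 1.13×10³ K

Wien's law gives T = b/λ_max = (2.898×10⁻³ m·K)/(2.556×10⁻⁶ m) = 1.13×10³ K.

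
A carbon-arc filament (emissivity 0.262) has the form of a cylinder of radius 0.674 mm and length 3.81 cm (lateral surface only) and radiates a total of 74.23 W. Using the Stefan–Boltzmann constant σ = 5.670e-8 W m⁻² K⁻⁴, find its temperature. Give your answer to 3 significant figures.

T ≈ 2.36×10³ K

Lateral area A = 2πrL = 2π×6.74×10⁻⁴×0.0381 = 1.61348×10⁻⁴ m².
P = εσAT⁴ ⇒ T = (P/(εσA))^(1/4) = (74.23/(0.262×5.670×10⁻⁸×1.61348×10⁻⁴))^(1/4) = 2.36×10³ K.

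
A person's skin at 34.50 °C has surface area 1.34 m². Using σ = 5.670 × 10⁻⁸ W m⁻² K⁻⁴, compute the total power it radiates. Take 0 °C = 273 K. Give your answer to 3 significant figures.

T = 34.50 °C + 273 = 307.50 K.
Area A = 1.34 m².
P = σAT⁴ = 5.670×10⁻⁸ × 1.34 × (307.50)⁴ = 679 W.

P ≈ 679 W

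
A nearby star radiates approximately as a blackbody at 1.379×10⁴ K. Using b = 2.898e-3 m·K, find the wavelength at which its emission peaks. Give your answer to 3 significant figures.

λ_max ≈ 210 nm

Wien's displacement law: λ_max = b/T = (2.898×10⁻³ m·K)/(1.379×10⁴ K) = 2.102×10⁻⁷ m.
That is 210 nm, in the ultraviolet range.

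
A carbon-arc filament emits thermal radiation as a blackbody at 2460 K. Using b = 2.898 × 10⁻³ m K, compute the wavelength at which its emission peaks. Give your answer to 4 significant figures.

Wien's displacement law: λ_max = b/T = (2.898×10⁻³ m·K)/(2460 K) = 1.1780×10⁻⁶ m.
That is 1.178 μm, in the infrared range.

λ_max ≈ 1.178 μm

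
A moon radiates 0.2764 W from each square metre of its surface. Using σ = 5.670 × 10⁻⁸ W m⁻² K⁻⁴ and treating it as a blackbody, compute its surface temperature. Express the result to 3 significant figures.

I = σT⁴, so T = (I/σ)^(1/4) = (0.2764/(5.670×10⁻⁸))^(1/4) = 47.0 K.

T ≈ 47.0 K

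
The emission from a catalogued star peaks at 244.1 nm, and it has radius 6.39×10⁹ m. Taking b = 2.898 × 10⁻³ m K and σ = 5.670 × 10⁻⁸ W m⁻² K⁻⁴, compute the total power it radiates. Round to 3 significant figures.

P ≈ 5.78×10²⁹ W

Wien's law: T = b/λ_max = 2.898×10⁻³/2.441×10⁻⁷ = 11872.2 K.
Surface area A = 4πR² = 4π(6.39×10⁹ m)² = 5.13111×10²⁰ m².
Then P = σAT⁴ = 5.670×10⁻⁸×5.13111×10²⁰×(11872.2)⁴ = 5.78×10²⁹ W.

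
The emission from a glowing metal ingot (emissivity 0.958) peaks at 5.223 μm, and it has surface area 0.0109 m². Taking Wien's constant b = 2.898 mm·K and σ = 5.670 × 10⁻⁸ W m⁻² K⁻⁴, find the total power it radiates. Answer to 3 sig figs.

P ≈ 56.1 W

Wien's law: T = b/λ_max = 2.898×10⁻³/5.223×10⁻⁶ = 554.854 K.
Area A = 0.0109 m².
Then P = εσAT⁴ = 0.958×5.670×10⁻⁸×0.0109×(554.854)⁴ = 56.1 W.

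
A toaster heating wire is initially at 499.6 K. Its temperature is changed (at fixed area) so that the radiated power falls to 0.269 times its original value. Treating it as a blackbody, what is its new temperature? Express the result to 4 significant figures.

P ∝ T⁴, so T₂/T₁ = (P₂/P₁)^(1/4) = (0.269)^(1/4) = 0.720175.
T₂ = 499.6 × 0.720175 = 359.8 K.

T₂ ≈ 359.8 K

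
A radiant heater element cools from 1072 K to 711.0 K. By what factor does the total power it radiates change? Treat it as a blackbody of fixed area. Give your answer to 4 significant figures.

P₂/P₁ ≈ 0.1935

P ∝ T⁴, so P₂/P₁ = (T₂/T₁)⁴ = (711.0/1072)⁴ = (0.663246)⁴ = 0.1935.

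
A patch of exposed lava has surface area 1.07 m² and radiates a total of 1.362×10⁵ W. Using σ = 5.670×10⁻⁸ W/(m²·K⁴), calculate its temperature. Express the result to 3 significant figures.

T ≈ 1.22×10³ K

Area A = 1.07 m².
P = σAT⁴ ⇒ T = (P/(σA))^(1/4) = (1.362×10⁵/(5.670×10⁻⁸×1.07))^(1/4) = 1.22×10³ K.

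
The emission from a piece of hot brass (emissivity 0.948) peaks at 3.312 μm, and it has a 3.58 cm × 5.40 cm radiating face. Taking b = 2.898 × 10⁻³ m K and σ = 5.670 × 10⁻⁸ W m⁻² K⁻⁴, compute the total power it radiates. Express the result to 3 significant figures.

P ≈ 60.9 W

Wien's law: T = b/λ_max = 2.898×10⁻³/3.312×10⁻⁶ = 875.000 K.
Area A = 0.0358 × 0.0540 = 1.9332×10⁻³ m².
Then P = εσAT⁴ = 0.948×5.670×10⁻⁸×1.9332×10⁻³×(875.000)⁴ = 60.9 W.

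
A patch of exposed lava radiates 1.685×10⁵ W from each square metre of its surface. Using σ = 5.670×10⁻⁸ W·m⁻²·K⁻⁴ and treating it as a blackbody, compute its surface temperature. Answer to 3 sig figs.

T ≈ 1.31×10³ K

I = σT⁴, so T = (I/σ)^(1/4) = (1.685×10⁵/(5.670×10⁻⁸))^(1/4) = 1.31×10³ K.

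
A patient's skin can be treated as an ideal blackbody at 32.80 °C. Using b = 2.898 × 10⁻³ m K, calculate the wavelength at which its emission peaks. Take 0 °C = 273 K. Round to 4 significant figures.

T = 32.80 °C + 273 = 305.80 K.
Wien's displacement law: λ_max = b/T = (2.898×10⁻³ m·K)/(305.80 K) = 9.4768×10⁻⁶ m.
That is 9.477 μm, in the infrared range.

λ_max ≈ 9.477 μm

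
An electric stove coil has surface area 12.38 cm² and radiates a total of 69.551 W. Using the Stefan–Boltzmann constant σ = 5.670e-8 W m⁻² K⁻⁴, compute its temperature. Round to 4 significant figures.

Area A = 12.38 cm² = 1.238×10⁻³ m².
P = σAT⁴ ⇒ T = (P/(σA))^(1/4) = (69.551/(5.670×10⁻⁸×1.238×10⁻³))^(1/4) = 997.7 K.

T ≈ 997.7 K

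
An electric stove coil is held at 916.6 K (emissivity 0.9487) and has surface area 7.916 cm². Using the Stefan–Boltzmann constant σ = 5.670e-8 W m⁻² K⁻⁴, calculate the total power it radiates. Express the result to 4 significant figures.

P ≈ 30.06 W

Area A = 7.916 cm² = 7.916×10⁻⁴ m².
P = εσAT⁴ = 0.9487 × 5.670×10⁻⁸ × 7.916×10⁻⁴ × (916.6)⁴ = 30.06 W.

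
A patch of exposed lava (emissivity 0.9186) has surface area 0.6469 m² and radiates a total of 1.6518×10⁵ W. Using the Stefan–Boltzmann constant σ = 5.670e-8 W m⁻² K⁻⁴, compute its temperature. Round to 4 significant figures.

T ≈ 1488 K

Area A = 0.6469 m².
P = εσAT⁴ ⇒ T = (P/(εσA))^(1/4) = (1.6518×10⁵/(0.9186×5.670×10⁻⁸×0.6469))^(1/4) = 1488 K.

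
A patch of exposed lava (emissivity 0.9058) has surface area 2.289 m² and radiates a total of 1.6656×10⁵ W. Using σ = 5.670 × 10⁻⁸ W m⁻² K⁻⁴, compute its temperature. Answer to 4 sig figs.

T ≈ 1091 K

Area A = 2.289 m².
P = εσAT⁴ ⇒ T = (P/(εσA))^(1/4) = (1.6656×10⁵/(0.9058×5.670×10⁻⁸×2.289))^(1/4) = 1091 K.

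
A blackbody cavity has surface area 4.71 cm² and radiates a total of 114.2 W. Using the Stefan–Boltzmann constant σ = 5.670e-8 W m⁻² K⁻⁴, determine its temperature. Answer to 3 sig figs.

Area A = 4.71 cm² = 4.71×10⁻⁴ m².
P = σAT⁴ ⇒ T = (P/(σA))^(1/4) = (114.2/(5.670×10⁻⁸×4.71×10⁻⁴))^(1/4) = 1.44×10³ K.

T ≈ 1.44×10³ K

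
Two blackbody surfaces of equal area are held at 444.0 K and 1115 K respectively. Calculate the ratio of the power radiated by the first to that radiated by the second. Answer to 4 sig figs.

P₁/P₂ ≈ 0.02514

With equal areas, P₁/P₂ = (T₁/T₂)⁴ = (444.0/1115)⁴ = 0.02514.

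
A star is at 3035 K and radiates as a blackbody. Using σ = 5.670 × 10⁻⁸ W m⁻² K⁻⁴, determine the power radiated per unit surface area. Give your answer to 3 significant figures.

I ≈ 4.81×10⁶ W/m²

Stefan–Boltzmann: I = σT⁴ = 5.670×10⁻⁸ × (3035)⁴ = 4.81×10⁶ W/m².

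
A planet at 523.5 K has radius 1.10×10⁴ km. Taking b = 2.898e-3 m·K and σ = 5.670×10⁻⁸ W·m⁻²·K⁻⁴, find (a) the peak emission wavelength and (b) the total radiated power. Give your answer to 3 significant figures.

λ_max ≈ 5.54 μm; P ≈ 6.48×10¹⁸ W

(a) λ_max = b/T = 2.898×10⁻³/523.5 = 5.536×10⁻⁶ m = 5.54 μm.
Surface area A = 4πR² = 4π(1.10×10⁷ m)² = 1.52053×10¹⁵ m².
(b) P = σAT⁴ = 5.670×10⁻⁸×1.52053×10¹⁵×(523.5)⁴ = 6.48×10¹⁸ W.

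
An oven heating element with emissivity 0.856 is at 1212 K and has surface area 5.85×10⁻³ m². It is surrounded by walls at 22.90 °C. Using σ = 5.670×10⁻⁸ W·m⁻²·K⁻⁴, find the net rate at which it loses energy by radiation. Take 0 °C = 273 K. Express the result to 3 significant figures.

Net loss ≈ 610 W

Surroundings: T = 22.90 °C + 273 = 295.90 K.
Area A = 5.85×10⁻³ m².
Net radiated power P_net = εσA(T⁴ − T₀⁴) = 0.856×5.670×10⁻⁸×5.85×10⁻³×(1212⁴ − 295.90⁴).
T⁴ − T₀⁴ = 2.15780×10¹² − 7.66619×10⁹ = 2.15013×10¹² K⁴, so P_net = 610 W.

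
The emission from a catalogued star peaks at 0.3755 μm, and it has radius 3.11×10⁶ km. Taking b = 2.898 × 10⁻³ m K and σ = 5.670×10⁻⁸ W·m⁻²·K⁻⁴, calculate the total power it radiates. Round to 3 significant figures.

P ≈ 2.44×10²⁸ W

Wien's law: T = b/λ_max = 2.898×10⁻³/3.755×10⁻⁷ = 7717.71 K.
Surface area A = 4πR² = 4π(3.11×10⁹ m)² = 1.21543×10²⁰ m².
Then P = σAT⁴ = 5.670×10⁻⁸×1.21543×10²⁰×(7717.71)⁴ = 2.44×10²⁸ W.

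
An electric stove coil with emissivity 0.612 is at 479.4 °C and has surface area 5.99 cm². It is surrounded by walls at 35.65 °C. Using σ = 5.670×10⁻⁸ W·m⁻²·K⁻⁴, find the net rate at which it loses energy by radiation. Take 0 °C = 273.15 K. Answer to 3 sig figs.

T = 479.4 °C + 273.15 = 752.55 K.
Surroundings: T = 35.65 °C + 273.15 = 308.80 K.
Area A = 5.99 cm² = 5.99×10⁻⁴ m².
Net radiated power P_net = εσA(T⁴ − T₀⁴) = 0.612×5.670×10⁻⁸×5.99×10⁻⁴×(752.55⁴ − 308.80⁴).
T⁴ − T₀⁴ = 3.20731×10¹¹ − 9.09304×10⁹ = 3.11638×10¹¹ K⁴, so P_net = 6.48 W.

Net loss ≈ 6.48 W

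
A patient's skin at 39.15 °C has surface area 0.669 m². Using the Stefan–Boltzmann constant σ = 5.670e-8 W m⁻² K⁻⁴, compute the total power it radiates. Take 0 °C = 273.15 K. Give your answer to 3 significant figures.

P ≈ 361 W

T = 39.15 °C + 273.15 = 312.30 K.
Area A = 0.669 m².
P = σAT⁴ = 5.670×10⁻⁸ × 0.669 × (312.30)⁴ = 361 W.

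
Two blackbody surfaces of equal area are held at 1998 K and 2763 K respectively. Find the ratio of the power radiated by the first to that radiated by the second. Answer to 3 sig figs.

P₁/P₂ ≈ 0.273

With equal areas, P₁/P₂ = (T₁/T₂)⁴ = (1998/2763)⁴ = 0.273.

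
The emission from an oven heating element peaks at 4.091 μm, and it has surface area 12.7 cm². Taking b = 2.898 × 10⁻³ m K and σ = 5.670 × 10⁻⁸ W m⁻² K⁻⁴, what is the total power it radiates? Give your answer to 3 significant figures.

P ≈ 18.1 W

Wien's law: T = b/λ_max = 2.898×10⁻³/4.091×10⁻⁶ = 708.384 K.
Area A = 12.7 cm² = 1.27×10⁻³ m².
Then P = σAT⁴ = 5.670×10⁻⁸×1.27×10⁻³×(708.384)⁴ = 18.1 W.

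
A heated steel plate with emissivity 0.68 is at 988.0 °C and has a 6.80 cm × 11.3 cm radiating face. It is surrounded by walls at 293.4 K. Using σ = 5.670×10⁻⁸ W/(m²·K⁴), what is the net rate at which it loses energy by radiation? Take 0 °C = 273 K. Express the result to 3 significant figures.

T = 988.0 °C + 273 = 1261.0 K.
Area A = 0.0680 × 0.113 = 7.684×10⁻³ m².
Net radiated power P_net = εσA(T⁴ − T₀⁴) = 0.68×5.670×10⁻⁸×7.684×10⁻³×(1261.0⁴ − 293.4⁴).
T⁴ − T₀⁴ = 2.52848×10¹² − 7.41038×10⁹ = 2.52107×10¹² K⁴, so P_net = 747 W.

Net loss ≈ 747 W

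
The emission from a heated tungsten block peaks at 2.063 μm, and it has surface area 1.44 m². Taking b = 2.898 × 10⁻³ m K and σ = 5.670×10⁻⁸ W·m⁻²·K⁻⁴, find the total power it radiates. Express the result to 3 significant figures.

P ≈ 3.18×10⁵ W

Wien's law: T = b/λ_max = 2.898×10⁻³/2.063×10⁻⁶ = 1404.75 K.
Area A = 1.44 m².
Then P = σAT⁴ = 5.670×10⁻⁸×1.44×(1404.75)⁴ = 3.18×10⁵ W.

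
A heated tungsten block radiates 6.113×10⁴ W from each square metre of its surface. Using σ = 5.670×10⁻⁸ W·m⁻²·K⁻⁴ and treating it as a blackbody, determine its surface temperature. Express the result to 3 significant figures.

I = σT⁴, so T = (I/σ)^(1/4) = (6.113×10⁴/(5.670×10⁻⁸))^(1/4) = 1.02×10³ K.

T ≈ 1.02×10³ K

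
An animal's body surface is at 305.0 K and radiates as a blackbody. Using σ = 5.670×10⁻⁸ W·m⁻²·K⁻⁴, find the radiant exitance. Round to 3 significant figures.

I ≈ 491 W/m²

Stefan–Boltzmann: I = σT⁴ = 5.670×10⁻⁸ × (305.0)⁴ = 491 W/m².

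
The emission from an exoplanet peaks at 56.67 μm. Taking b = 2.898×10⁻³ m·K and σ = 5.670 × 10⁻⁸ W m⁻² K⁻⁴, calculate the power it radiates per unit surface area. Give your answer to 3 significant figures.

I ≈ 0.388 W/m²

Wien's law: T = b/λ_max = 2.898×10⁻³/5.667×10⁻⁵ = 51.1382 K.
Then I = σT⁴ = 5.670×10⁻⁸×(51.1382)⁴ = 0.388 W/m².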